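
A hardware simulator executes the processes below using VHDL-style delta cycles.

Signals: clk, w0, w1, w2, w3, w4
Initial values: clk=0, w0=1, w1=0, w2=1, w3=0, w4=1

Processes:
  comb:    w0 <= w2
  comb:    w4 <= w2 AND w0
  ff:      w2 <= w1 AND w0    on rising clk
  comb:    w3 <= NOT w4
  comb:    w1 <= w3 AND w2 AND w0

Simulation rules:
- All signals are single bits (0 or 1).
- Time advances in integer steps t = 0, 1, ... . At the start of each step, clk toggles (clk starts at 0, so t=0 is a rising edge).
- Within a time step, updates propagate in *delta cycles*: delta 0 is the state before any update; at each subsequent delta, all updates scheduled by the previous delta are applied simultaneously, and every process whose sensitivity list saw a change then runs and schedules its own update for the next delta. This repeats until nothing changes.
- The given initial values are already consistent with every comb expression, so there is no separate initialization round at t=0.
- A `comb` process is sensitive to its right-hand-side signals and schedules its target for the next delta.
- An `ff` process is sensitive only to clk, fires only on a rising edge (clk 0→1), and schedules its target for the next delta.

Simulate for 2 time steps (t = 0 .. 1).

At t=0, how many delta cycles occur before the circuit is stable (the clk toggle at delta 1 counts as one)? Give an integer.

[bits: clk,w1,w3,w0,w2,w4]
t=0: Δ0=000111 Δ1=100111 Δ2=100101 Δ3=100000 Δ4=101000 | 4Δ
t=1: Δ0=101000 Δ1=001000 | 1Δ

4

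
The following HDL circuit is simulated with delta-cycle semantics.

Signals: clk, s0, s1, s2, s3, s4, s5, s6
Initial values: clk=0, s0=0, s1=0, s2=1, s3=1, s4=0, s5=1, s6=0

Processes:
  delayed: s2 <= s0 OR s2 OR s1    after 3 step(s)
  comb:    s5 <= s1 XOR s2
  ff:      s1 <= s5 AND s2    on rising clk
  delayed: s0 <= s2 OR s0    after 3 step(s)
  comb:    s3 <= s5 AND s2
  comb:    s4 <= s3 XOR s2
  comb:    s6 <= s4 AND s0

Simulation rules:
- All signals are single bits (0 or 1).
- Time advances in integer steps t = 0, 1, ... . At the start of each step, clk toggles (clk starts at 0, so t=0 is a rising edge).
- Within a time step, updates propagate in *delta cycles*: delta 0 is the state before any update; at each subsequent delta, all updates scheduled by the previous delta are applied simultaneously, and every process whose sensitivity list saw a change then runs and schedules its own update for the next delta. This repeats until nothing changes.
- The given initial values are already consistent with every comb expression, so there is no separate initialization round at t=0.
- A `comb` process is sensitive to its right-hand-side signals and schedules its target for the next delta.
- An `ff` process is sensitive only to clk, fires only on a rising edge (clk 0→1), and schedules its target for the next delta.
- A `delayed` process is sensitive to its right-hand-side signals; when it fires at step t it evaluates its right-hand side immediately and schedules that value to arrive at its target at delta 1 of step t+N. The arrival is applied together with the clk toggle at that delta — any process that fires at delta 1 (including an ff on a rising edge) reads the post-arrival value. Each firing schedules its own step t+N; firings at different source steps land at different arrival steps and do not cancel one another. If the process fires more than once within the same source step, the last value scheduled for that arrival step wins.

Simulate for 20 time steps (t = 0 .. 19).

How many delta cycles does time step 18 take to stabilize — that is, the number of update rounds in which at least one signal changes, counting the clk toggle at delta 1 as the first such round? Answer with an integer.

t0.Δ0 s6=0 clk=0 s5=1 s4=0 s1=0 s0=0 s3=1 s2=1
t0.Δ1 s6=0 clk=1 s5=1 s4=0 s1=0 s0=0 s3=1 s2=1
t0.Δ2 s6=0 clk=1 s5=1 s4=0 s1=1 s0=0 s3=1 s2=1
t0.Δ3 s6=0 clk=1 s5=0 s4=0 s1=1 s0=0 s3=1 s2=1
t0.Δ4 s6=0 clk=1 s5=0 s4=0 s1=1 s0=0 s3=0 s2=1
t0.Δ5 s6=0 clk=1 s5=0 s4=1 s1=1 s0=0 s3=0 s2=1
t1.Δ0 s6=0 clk=1 s5=0 s4=1 s1=1 s0=0 s3=0 s2=1
t1.Δ1 s6=0 clk=0 s5=0 s4=1 s1=1 s0=0 s3=0 s2=1
t2.Δ0 s6=0 clk=0 s5=0 s4=1 s1=1 s0=0 s3=0 s2=1
t2.Δ1 s6=0 clk=1 s5=0 s4=1 s1=1 s0=0 s3=0 s2=1
t2.Δ2 s6=0 clk=1 s5=0 s4=1 s1=0 s0=0 s3=0 s2=1
t2.Δ3 s6=0 clk=1 s5=1 s4=1 s1=0 s0=0 s3=0 s2=1
t2.Δ4 s6=0 clk=1 s5=1 s4=1 s1=0 s0=0 s3=1 s2=1
t2.Δ5 s6=0 clk=1 s5=1 s4=0 s1=0 s0=0 s3=1 s2=1
t3.Δ0 s6=0 clk=1 s5=1 s4=0 s1=0 s0=0 s3=1 s2=1
t3.Δ1 s6=0 clk=0 s5=1 s4=0 s1=0 s0=0 s3=1 s2=1
t4.Δ0 s6=0 clk=0 s5=1 s4=0 s1=0 s0=0 s3=1 s2=1
t4.Δ1 s6=0 clk=1 s5=1 s4=0 s1=0 s0=0 s3=1 s2=1
t4.Δ2 s6=0 clk=1 s5=1 s4=0 s1=1 s0=0 s3=1 s2=1
t4.Δ3 s6=0 clk=1 s5=0 s4=0 s1=1 s0=0 s3=1 s2=1
t4.Δ4 s6=0 clk=1 s5=0 s4=0 s1=1 s0=0 s3=0 s2=1
t4.Δ5 s6=0 clk=1 s5=0 s4=1 s1=1 s0=0 s3=0 s2=1
t5.Δ0 s6=0 clk=1 s5=0 s4=1 s1=1 s0=0 s3=0 s2=1
t5.Δ1 s6=0 clk=0 s5=0 s4=1 s1=1 s0=0 s3=0 s2=1
t6.Δ0 s6=0 clk=0 s5=0 s4=1 s1=1 s0=0 s3=0 s2=1
t6.Δ1 s6=0 clk=1 s5=0 s4=1 s1=1 s0=0 s3=0 s2=1
t6.Δ2 s6=0 clk=1 s5=0 s4=1 s1=0 s0=0 s3=0 s2=1
t6.Δ3 s6=0 clk=1 s5=1 s4=1 s1=0 s0=0 s3=0 s2=1
t6.Δ4 s6=0 clk=1 s5=1 s4=1 s1=0 s0=0 s3=1 s2=1
t6.Δ5 s6=0 clk=1 s5=1 s4=0 s1=0 s0=0 s3=1 s2=1
t7.Δ0 s6=0 clk=1 s5=1 s4=0 s1=0 s0=0 s3=1 s2=1
t7.Δ1 s6=0 clk=0 s5=1 s4=0 s1=0 s0=0 s3=1 s2=1
t8.Δ0 s6=0 clk=0 s5=1 s4=0 s1=0 s0=0 s3=1 s2=1
t8.Δ1 s6=0 clk=1 s5=1 s4=0 s1=0 s0=0 s3=1 s2=1
t8.Δ2 s6=0 clk=1 s5=1 s4=0 s1=1 s0=0 s3=1 s2=1
t8.Δ3 s6=0 clk=1 s5=0 s4=0 s1=1 s0=0 s3=1 s2=1
t8.Δ4 s6=0 clk=1 s5=0 s4=0 s1=1 s0=0 s3=0 s2=1
t8.Δ5 s6=0 clk=1 s5=0 s4=1 s1=1 s0=0 s3=0 s2=1
t9.Δ0 s6=0 clk=1 s5=0 s4=1 s1=1 s0=0 s3=0 s2=1
t9.Δ1 s6=0 clk=0 s5=0 s4=1 s1=1 s0=0 s3=0 s2=1
t10.Δ0 s6=0 clk=0 s5=0 s4=1 s1=1 s0=0 s3=0 s2=1
t10.Δ1 s6=0 clk=1 s5=0 s4=1 s1=1 s0=0 s3=0 s2=1
t10.Δ2 s6=0 clk=1 s5=0 s4=1 s1=0 s0=0 s3=0 s2=1
t10.Δ3 s6=0 clk=1 s5=1 s4=1 s1=0 s0=0 s3=0 s2=1
t10.Δ4 s6=0 clk=1 s5=1 s4=1 s1=0 s0=0 s3=1 s2=1
t10.Δ5 s6=0 clk=1 s5=1 s4=0 s1=0 s0=0 s3=1 s2=1
t11.Δ0 s6=0 clk=1 s5=1 s4=0 s1=0 s0=0 s3=1 s2=1
t11.Δ1 s6=0 clk=0 s5=1 s4=0 s1=0 s0=0 s3=1 s2=1
t12.Δ0 s6=0 clk=0 s5=1 s4=0 s1=0 s0=0 s3=1 s2=1
t12.Δ1 s6=0 clk=1 s5=1 s4=0 s1=0 s0=0 s3=1 s2=1
t12.Δ2 s6=0 clk=1 s5=1 s4=0 s1=1 s0=0 s3=1 s2=1
t12.Δ3 s6=0 clk=1 s5=0 s4=0 s1=1 s0=0 s3=1 s2=1
t12.Δ4 s6=0 clk=1 s5=0 s4=0 s1=1 s0=0 s3=0 s2=1
t12.Δ5 s6=0 clk=1 s5=0 s4=1 s1=1 s0=0 s3=0 s2=1
t13.Δ0 s6=0 clk=1 s5=0 s4=1 s1=1 s0=0 s3=0 s2=1
t13.Δ1 s6=0 clk=0 s5=0 s4=1 s1=1 s0=0 s3=0 s2=1
t14.Δ0 s6=0 clk=0 s5=0 s4=1 s1=1 s0=0 s3=0 s2=1
t14.Δ1 s6=0 clk=1 s5=0 s4=1 s1=1 s0=0 s3=0 s2=1
t14.Δ2 s6=0 clk=1 s5=0 s4=1 s1=0 s0=0 s3=0 s2=1
t14.Δ3 s6=0 clk=1 s5=1 s4=1 s1=0 s0=0 s3=0 s2=1
t14.Δ4 s6=0 clk=1 s5=1 s4=1 s1=0 s0=0 s3=1 s2=1
t14.Δ5 s6=0 clk=1 s5=1 s4=0 s1=0 s0=0 s3=1 s2=1
t15.Δ0 s6=0 clk=1 s5=1 s4=0 s1=0 s0=0 s3=1 s2=1
t15.Δ1 s6=0 clk=0 s5=1 s4=0 s1=0 s0=0 s3=1 s2=1
t16.Δ0 s6=0 clk=0 s5=1 s4=0 s1=0 s0=0 s3=1 s2=1
t16.Δ1 s6=0 clk=1 s5=1 s4=0 s1=0 s0=0 s3=1 s2=1
t16.Δ2 s6=0 clk=1 s5=1 s4=0 s1=1 s0=0 s3=1 s2=1
t16.Δ3 s6=0 clk=1 s5=0 s4=0 s1=1 s0=0 s3=1 s2=1
t16.Δ4 s6=0 clk=1 s5=0 s4=0 s1=1 s0=0 s3=0 s2=1
t16.Δ5 s6=0 clk=1 s5=0 s4=1 s1=1 s0=0 s3=0 s2=1
t17.Δ0 s6=0 clk=1 s5=0 s4=1 s1=1 s0=0 s3=0 s2=1
t17.Δ1 s6=0 clk=0 s5=0 s4=1 s1=1 s0=0 s3=0 s2=1
t18.Δ0 s6=0 clk=0 s5=0 s4=1 s1=1 s0=0 s3=0 s2=1
t18.Δ1 s6=0 clk=1 s5=0 s4=1 s1=1 s0=0 s3=0 s2=1
t18.Δ2 s6=0 clk=1 s5=0 s4=1 s1=0 s0=0 s3=0 s2=1
t18.Δ3 s6=0 clk=1 s5=1 s4=1 s1=0 s0=0 s3=0 s2=1
t18.Δ4 s6=0 clk=1 s5=1 s4=1 s1=0 s0=0 s3=1 s2=1
t18.Δ5 s6=0 clk=1 s5=1 s4=0 s1=0 s0=0 s3=1 s2=1
t19.Δ0 s6=0 clk=1 s5=1 s4=0 s1=0 s0=0 s3=1 s2=1
t19.Δ1 s6=0 clk=0 s5=1 s4=0 s1=0 s0=0 s3=1 s2=1

5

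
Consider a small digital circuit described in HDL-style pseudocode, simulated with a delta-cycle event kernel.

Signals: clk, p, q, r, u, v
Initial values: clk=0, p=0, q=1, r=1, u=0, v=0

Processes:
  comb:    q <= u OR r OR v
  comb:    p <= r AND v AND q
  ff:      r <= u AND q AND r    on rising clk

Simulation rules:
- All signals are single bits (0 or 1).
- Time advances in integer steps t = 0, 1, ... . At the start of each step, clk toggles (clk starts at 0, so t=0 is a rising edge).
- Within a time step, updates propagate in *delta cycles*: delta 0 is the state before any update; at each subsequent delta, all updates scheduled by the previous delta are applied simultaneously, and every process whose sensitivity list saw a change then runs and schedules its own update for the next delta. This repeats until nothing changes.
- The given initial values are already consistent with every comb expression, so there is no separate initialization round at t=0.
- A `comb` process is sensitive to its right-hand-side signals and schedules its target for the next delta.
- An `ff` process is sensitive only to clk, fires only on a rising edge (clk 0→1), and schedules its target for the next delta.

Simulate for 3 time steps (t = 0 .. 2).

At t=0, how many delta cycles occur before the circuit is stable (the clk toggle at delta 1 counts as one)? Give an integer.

3

[bits: r,q,clk,u,p,v]
t=0: Δ0=110000 Δ1=111000 Δ2=011000 Δ3=001000 | 3Δ
t=1: Δ0=001000 Δ1=000000 | 1Δ
t=2: Δ0=000000 Δ1=001000 | 1Δ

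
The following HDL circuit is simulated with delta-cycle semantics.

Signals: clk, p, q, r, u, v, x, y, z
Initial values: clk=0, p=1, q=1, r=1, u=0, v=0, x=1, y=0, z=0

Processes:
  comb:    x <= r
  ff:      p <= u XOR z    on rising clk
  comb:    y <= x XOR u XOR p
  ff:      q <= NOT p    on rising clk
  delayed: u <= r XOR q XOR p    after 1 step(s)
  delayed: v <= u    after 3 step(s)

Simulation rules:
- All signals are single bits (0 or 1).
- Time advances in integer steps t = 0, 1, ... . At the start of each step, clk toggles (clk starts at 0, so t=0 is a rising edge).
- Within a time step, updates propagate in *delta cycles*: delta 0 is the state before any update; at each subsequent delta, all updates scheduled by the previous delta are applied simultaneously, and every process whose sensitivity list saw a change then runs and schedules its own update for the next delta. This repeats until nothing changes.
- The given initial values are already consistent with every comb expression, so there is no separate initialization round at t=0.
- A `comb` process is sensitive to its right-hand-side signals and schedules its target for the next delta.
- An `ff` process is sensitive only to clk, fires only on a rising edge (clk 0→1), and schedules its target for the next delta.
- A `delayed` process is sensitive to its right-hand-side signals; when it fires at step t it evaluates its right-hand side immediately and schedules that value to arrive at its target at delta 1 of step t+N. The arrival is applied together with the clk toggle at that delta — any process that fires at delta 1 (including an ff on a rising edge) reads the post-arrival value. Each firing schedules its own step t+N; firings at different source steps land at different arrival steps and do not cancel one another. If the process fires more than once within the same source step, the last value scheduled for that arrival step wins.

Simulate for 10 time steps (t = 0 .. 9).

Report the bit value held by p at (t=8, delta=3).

t0.Δ0 z=0 q=1 x=1 y=0 p=1 clk=0 r=1 u=0 v=0
t0.Δ1 z=0 q=1 x=1 y=0 p=1 clk=1 r=1 u=0 v=0
t0.Δ2 z=0 q=0 x=1 y=0 p=0 clk=1 r=1 u=0 v=0
t0.Δ3 z=0 q=0 x=1 y=1 p=0 clk=1 r=1 u=0 v=0
t1.Δ0 z=0 q=0 x=1 y=1 p=0 clk=1 r=1 u=0 v=0
t1.Δ1 z=0 q=0 x=1 y=1 p=0 clk=0 r=1 u=1 v=0
t1.Δ2 z=0 q=0 x=1 y=0 p=0 clk=0 r=1 u=1 v=0
t2.Δ0 z=0 q=0 x=1 y=0 p=0 clk=0 r=1 u=1 v=0
t2.Δ1 z=0 q=0 x=1 y=0 p=0 clk=1 r=1 u=1 v=0
t2.Δ2 z=0 q=1 x=1 y=0 p=1 clk=1 r=1 u=1 v=0
t2.Δ3 z=0 q=1 x=1 y=1 p=1 clk=1 r=1 u=1 v=0
t3.Δ0 z=0 q=1 x=1 y=1 p=1 clk=1 r=1 u=1 v=0
t3.Δ1 z=0 q=1 x=1 y=1 p=1 clk=0 r=1 u=1 v=0
t4.Δ0 z=0 q=1 x=1 y=1 p=1 clk=0 r=1 u=1 v=0
t4.Δ1 z=0 q=1 x=1 y=1 p=1 clk=1 r=1 u=1 v=1
t4.Δ2 z=0 q=0 x=1 y=1 p=1 clk=1 r=1 u=1 v=1
t5.Δ0 z=0 q=0 x=1 y=1 p=1 clk=1 r=1 u=1 v=1
t5.Δ1 z=0 q=0 x=1 y=1 p=1 clk=0 r=1 u=0 v=1
t5.Δ2 z=0 q=0 x=1 y=0 p=1 clk=0 r=1 u=0 v=1
t6.Δ0 z=0 q=0 x=1 y=0 p=1 clk=0 r=1 u=0 v=1
t6.Δ1 z=0 q=0 x=1 y=0 p=1 clk=1 r=1 u=0 v=1
t6.Δ2 z=0 q=0 x=1 y=0 p=0 clk=1 r=1 u=0 v=1
t6.Δ3 z=0 q=0 x=1 y=1 p=0 clk=1 r=1 u=0 v=1
t7.Δ0 z=0 q=0 x=1 y=1 p=0 clk=1 r=1 u=0 v=1
t7.Δ1 z=0 q=0 x=1 y=1 p=0 clk=0 r=1 u=1 v=1
t7.Δ2 z=0 q=0 x=1 y=0 p=0 clk=0 r=1 u=1 v=1
t8.Δ0 z=0 q=0 x=1 y=0 p=0 clk=0 r=1 u=1 v=1
t8.Δ1 z=0 q=0 x=1 y=0 p=0 clk=1 r=1 u=1 v=0
t8.Δ2 z=0 q=1 x=1 y=0 p=1 clk=1 r=1 u=1 v=0
t8.Δ3 z=0 q=1 x=1 y=1 p=1 clk=1 r=1 u=1 v=0
t9.Δ0 z=0 q=1 x=1 y=1 p=1 clk=1 r=1 u=1 v=0
t9.Δ1 z=0 q=1 x=1 y=1 p=1 clk=0 r=1 u=1 v=0

1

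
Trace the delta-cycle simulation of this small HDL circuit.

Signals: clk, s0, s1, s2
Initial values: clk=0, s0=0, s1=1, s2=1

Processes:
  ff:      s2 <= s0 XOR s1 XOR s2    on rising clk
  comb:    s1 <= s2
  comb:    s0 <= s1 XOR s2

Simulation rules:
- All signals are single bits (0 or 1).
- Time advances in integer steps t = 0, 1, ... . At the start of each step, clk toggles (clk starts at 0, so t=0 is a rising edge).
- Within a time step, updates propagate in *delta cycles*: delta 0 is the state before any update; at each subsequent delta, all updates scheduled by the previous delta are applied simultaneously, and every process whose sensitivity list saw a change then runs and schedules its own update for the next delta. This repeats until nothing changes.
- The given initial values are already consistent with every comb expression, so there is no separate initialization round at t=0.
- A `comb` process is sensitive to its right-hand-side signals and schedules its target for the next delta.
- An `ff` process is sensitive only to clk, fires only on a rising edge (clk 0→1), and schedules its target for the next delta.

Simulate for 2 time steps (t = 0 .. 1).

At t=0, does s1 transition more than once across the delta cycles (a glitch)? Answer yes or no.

[bits: s1,clk,s2,s0]
t=0: Δ0=1010 Δ1=1110 Δ2=1100 Δ3=0101 Δ4=0100 | 4Δ
t=1: Δ0=0100 Δ1=0000 | 1Δ

no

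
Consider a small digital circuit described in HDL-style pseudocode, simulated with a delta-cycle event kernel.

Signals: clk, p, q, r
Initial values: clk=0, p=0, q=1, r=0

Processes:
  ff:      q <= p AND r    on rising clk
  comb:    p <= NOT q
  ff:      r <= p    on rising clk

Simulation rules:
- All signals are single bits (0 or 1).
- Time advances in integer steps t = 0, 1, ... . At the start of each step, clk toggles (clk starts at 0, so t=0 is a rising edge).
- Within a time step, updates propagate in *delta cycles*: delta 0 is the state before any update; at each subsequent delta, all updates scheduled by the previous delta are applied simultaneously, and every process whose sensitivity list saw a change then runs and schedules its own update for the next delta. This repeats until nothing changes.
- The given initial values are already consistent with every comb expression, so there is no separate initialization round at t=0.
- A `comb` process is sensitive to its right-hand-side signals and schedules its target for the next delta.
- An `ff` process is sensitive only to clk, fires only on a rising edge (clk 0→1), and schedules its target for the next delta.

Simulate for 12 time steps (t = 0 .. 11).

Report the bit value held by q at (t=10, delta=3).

1

[bits: q,p,clk,r]
t=0: Δ0=1000 Δ1=1010 Δ2=0010 Δ3=0110 | 3Δ
t=1: Δ0=0110 Δ1=0100 | 1Δ
t=2: Δ0=0100 Δ1=0110 Δ2=0111 | 2Δ
t=3: Δ0=0111 Δ1=0101 | 1Δ
t=4: Δ0=0101 Δ1=0111 Δ2=1111 Δ3=1011 | 3Δ
t=5: Δ0=1011 Δ1=1001 | 1Δ
t=6: Δ0=1001 Δ1=1011 Δ2=0010 Δ3=0110 | 3Δ
t=7: Δ0=0110 Δ1=0100 | 1Δ
t=8: Δ0=0100 Δ1=0110 Δ2=0111 | 2Δ
t=9: Δ0=0111 Δ1=0101 | 1Δ
t=10: Δ0=0101 Δ1=0111 Δ2=1111 Δ3=1011 | 3Δ
t=11: Δ0=1011 Δ1=1001 | 1Δ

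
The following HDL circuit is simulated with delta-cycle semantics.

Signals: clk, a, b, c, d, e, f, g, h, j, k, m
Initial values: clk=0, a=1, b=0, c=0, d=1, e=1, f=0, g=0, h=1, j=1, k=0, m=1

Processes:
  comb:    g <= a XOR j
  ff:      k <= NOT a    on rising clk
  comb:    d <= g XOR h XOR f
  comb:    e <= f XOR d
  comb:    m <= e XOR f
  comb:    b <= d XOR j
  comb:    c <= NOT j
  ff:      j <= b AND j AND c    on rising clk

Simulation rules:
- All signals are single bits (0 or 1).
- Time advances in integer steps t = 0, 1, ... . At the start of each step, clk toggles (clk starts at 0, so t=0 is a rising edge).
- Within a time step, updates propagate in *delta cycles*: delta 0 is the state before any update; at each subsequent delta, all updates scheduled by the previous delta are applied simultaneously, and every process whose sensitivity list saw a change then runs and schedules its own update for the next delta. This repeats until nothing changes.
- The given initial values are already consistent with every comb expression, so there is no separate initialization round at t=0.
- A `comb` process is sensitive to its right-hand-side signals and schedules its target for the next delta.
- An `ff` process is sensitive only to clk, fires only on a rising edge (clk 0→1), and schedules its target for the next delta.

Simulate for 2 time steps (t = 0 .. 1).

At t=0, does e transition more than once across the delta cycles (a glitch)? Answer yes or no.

t=0 Δ0: j=1 b=0 d=1 k=0 a=1 clk=0 e=1 g=0 m=1 f=0 c=0 h=1
  Δ1: clk:0→1
  Δ2: j:1→0
  Δ3: b:0→1, g:0→1, c:0→1
  Δ4: d:1→0
  Δ5: b:1→0, e:1→0
  Δ6: m:1→0
  (6Δ to stable)
t=1 Δ0: j=0 b=0 d=0 k=0 a=1 clk=1 e=0 g=1 m=0 f=0 c=1 h=1
  Δ1: clk:1→0
  (1Δ to stable)

no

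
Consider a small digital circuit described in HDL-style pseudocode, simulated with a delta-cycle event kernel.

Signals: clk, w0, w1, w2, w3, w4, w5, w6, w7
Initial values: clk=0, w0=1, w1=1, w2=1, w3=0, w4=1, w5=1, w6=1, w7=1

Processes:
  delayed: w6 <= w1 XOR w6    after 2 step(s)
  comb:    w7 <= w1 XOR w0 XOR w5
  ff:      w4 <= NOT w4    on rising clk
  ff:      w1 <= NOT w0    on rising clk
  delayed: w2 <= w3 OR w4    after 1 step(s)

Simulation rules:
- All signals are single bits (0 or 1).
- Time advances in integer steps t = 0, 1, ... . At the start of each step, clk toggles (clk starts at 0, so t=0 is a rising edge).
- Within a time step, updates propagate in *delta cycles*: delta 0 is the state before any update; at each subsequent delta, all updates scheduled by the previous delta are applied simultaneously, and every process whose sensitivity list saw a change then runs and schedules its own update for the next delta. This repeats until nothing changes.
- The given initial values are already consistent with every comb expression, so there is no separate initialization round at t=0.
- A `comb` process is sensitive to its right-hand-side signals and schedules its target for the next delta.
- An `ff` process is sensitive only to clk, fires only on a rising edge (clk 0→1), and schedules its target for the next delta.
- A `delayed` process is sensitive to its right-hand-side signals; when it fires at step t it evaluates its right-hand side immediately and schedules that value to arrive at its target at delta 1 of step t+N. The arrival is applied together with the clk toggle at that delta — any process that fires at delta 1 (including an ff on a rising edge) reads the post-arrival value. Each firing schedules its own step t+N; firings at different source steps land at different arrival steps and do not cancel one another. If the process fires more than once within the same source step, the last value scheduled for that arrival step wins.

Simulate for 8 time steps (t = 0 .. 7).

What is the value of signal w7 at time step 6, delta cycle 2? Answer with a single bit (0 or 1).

0

t0.Δ0 clk=0 w1=1 w4=1 w0=1 w3=0 w5=1 w6=1 w7=1 w2=1
t0.Δ1 clk=1 w1=1 w4=1 w0=1 w3=0 w5=1 w6=1 w7=1 w2=1
t0.Δ2 clk=1 w1=0 w4=0 w0=1 w3=0 w5=1 w6=1 w7=1 w2=1
t0.Δ3 clk=1 w1=0 w4=0 w0=1 w3=0 w5=1 w6=1 w7=0 w2=1
t1.Δ0 clk=1 w1=0 w4=0 w0=1 w3=0 w5=1 w6=1 w7=0 w2=1
t1.Δ1 clk=0 w1=0 w4=0 w0=1 w3=0 w5=1 w6=1 w7=0 w2=0
t2.Δ0 clk=0 w1=0 w4=0 w0=1 w3=0 w5=1 w6=1 w7=0 w2=0
t2.Δ1 clk=1 w1=0 w4=0 w0=1 w3=0 w5=1 w6=1 w7=0 w2=0
t2.Δ2 clk=1 w1=0 w4=1 w0=1 w3=0 w5=1 w6=1 w7=0 w2=0
t3.Δ0 clk=1 w1=0 w4=1 w0=1 w3=0 w5=1 w6=1 w7=0 w2=0
t3.Δ1 clk=0 w1=0 w4=1 w0=1 w3=0 w5=1 w6=1 w7=0 w2=1
t4.Δ0 clk=0 w1=0 w4=1 w0=1 w3=0 w5=1 w6=1 w7=0 w2=1
t4.Δ1 clk=1 w1=0 w4=1 w0=1 w3=0 w5=1 w6=1 w7=0 w2=1
t4.Δ2 clk=1 w1=0 w4=0 w0=1 w3=0 w5=1 w6=1 w7=0 w2=1
t5.Δ0 clk=1 w1=0 w4=0 w0=1 w3=0 w5=1 w6=1 w7=0 w2=1
t5.Δ1 clk=0 w1=0 w4=0 w0=1 w3=0 w5=1 w6=1 w7=0 w2=0
t6.Δ0 clk=0 w1=0 w4=0 w0=1 w3=0 w5=1 w6=1 w7=0 w2=0
t6.Δ1 clk=1 w1=0 w4=0 w0=1 w3=0 w5=1 w6=1 w7=0 w2=0
t6.Δ2 clk=1 w1=0 w4=1 w0=1 w3=0 w5=1 w6=1 w7=0 w2=0
t7.Δ0 clk=1 w1=0 w4=1 w0=1 w3=0 w5=1 w6=1 w7=0 w2=0
t7.Δ1 clk=0 w1=0 w4=1 w0=1 w3=0 w5=1 w6=1 w7=0 w2=1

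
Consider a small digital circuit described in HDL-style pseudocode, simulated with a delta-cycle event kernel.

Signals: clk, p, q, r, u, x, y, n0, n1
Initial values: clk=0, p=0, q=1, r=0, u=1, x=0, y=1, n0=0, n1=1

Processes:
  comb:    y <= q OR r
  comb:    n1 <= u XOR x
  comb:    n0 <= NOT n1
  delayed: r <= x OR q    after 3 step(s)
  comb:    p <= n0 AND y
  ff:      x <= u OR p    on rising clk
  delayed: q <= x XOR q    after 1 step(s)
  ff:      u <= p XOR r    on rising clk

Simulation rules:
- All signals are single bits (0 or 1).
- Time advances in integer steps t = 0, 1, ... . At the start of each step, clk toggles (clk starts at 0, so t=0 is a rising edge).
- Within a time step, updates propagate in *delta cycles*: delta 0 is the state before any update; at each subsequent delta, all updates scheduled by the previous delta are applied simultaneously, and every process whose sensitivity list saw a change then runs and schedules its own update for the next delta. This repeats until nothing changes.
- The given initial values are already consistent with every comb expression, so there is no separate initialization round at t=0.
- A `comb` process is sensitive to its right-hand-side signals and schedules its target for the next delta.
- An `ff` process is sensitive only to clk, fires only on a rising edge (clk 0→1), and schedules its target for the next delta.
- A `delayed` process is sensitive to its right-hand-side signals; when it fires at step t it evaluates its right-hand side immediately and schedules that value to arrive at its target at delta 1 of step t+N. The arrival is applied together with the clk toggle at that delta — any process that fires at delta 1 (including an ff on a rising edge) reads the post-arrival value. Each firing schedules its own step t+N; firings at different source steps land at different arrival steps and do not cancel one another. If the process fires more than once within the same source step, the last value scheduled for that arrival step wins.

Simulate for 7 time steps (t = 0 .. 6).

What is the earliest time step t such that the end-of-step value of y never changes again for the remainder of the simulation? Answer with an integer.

t=0 Δ0: n1=1 clk=0 r=0 u=1 n0=0 p=0 x=0 q=1 y=1
  Δ1: clk:0→1
  Δ2: u:1→0, x:0→1
  (2Δ to stable)
t=1 Δ0: n1=1 clk=1 r=0 u=0 n0=0 p=0 x=1 q=1 y=1
  Δ1: clk:1→0, q:1→0
  Δ2: y:1→0
  (2Δ to stable)
t=2 Δ0: n1=1 clk=0 r=0 u=0 n0=0 p=0 x=1 q=0 y=0
  Δ1: clk:0→1, q:0→1
  Δ2: x:1→0, y:0→1
  Δ3: n1:1→0
  Δ4: n0:0→1
  Δ5: p:0→1
  (5Δ to stable)
t=3 Δ0: n1=0 clk=1 r=0 u=0 n0=1 p=1 x=0 q=1 y=1
  Δ1: clk:1→0, r:0→1
  (1Δ to stable)
t=4 Δ0: n1=0 clk=0 r=1 u=0 n0=1 p=1 x=0 q=1 y=1
  Δ1: clk:0→1
  Δ2: x:0→1
  Δ3: n1:0→1
  Δ4: n0:1→0
  Δ5: p:1→0
  (5Δ to stable)
t=5 Δ0: n1=1 clk=1 r=1 u=0 n0=0 p=0 x=1 q=1 y=1
  Δ1: clk:1→0, q:1→0
  (1Δ to stable)
t=6 Δ0: n1=1 clk=0 r=1 u=0 n0=0 p=0 x=1 q=0 y=1
  Δ1: clk:0→1, q:0→1
  Δ2: u:0→1, x:1→0
  (2Δ to stable)

2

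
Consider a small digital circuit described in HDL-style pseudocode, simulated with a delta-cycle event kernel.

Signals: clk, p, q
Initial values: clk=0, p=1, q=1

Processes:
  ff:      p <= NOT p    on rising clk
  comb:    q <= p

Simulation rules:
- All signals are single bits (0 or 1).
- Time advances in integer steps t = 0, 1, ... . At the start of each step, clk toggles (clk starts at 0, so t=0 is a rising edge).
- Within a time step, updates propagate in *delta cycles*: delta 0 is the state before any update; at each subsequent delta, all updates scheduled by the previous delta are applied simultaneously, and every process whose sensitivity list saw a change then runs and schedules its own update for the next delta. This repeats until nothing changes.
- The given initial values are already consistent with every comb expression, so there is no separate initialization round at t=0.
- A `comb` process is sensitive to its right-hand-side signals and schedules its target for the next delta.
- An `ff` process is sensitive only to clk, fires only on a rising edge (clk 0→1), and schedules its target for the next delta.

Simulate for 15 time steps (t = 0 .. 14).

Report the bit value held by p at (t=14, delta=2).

t=0 Δ0: p=1 clk=0 q=1
  Δ1: clk:0→1
  Δ2: p:1→0
  Δ3: q:1→0
  (3Δ to stable)
t=1 Δ0: p=0 clk=1 q=0
  Δ1: clk:1→0
  (1Δ to stable)
t=2 Δ0: p=0 clk=0 q=0
  Δ1: clk:0→1
  Δ2: p:0→1
  Δ3: q:0→1
  (3Δ to stable)
t=3 Δ0: p=1 clk=1 q=1
  Δ1: clk:1→0
  (1Δ to stable)
t=4 Δ0: p=1 clk=0 q=1
  Δ1: clk:0→1
  Δ2: p:1→0
  Δ3: q:1→0
  (3Δ to stable)
t=5 Δ0: p=0 clk=1 q=0
  Δ1: clk:1→0
  (1Δ to stable)
t=6 Δ0: p=0 clk=0 q=0
  Δ1: clk:0→1
  Δ2: p:0→1
  Δ3: q:0→1
  (3Δ to stable)
t=7 Δ0: p=1 clk=1 q=1
  Δ1: clk:1→0
  (1Δ to stable)
t=8 Δ0: p=1 clk=0 q=1
  Δ1: clk:0→1
  Δ2: p:1→0
  Δ3: q:1→0
  (3Δ to stable)
t=9 Δ0: p=0 clk=1 q=0
  Δ1: clk:1→0
  (1Δ to stable)
t=10 Δ0: p=0 clk=0 q=0
  Δ1: clk:0→1
  Δ2: p:0→1
  Δ3: q:0→1
  (3Δ to stable)
t=11 Δ0: p=1 clk=1 q=1
  Δ1: clk:1→0
  (1Δ to stable)
t=12 Δ0: p=1 clk=0 q=1
  Δ1: clk:0→1
  Δ2: p:1→0
  Δ3: q:1→0
  (3Δ to stable)
t=13 Δ0: p=0 clk=1 q=0
  Δ1: clk:1→0
  (1Δ to stable)
t=14 Δ0: p=0 clk=0 q=0
  Δ1: clk:0→1
  Δ2: p:0→1
  Δ3: q:0→1
  (3Δ to stable)

1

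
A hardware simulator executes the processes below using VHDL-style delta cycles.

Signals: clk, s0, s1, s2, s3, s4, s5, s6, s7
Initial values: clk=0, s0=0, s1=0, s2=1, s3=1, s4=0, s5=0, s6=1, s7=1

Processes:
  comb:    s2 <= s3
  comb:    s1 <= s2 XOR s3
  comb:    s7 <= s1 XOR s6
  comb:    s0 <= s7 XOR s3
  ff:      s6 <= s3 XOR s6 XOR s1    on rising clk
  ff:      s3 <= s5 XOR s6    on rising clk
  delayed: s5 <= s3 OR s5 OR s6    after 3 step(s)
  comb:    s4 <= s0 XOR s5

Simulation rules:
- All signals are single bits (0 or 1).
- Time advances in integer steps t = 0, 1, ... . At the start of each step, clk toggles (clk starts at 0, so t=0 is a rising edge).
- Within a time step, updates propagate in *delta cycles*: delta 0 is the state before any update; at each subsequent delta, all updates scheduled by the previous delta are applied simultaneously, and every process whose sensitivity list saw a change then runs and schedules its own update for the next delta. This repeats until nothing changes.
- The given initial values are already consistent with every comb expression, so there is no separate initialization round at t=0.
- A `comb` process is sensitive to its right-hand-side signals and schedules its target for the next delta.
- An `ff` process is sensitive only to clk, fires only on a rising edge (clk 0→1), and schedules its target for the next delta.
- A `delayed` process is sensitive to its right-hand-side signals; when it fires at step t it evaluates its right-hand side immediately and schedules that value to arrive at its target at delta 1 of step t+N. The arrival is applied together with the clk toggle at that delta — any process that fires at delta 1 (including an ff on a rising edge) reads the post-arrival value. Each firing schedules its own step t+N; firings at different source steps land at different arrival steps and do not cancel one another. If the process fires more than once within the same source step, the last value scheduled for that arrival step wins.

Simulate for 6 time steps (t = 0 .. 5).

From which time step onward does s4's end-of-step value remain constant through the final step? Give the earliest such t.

t=0 Δ0: s4=0 s6=1 clk=0 s0=0 s5=0 s1=0 s3=1 s7=1 s2=1
  Δ1: clk:0→1
  Δ2: s6:1→0
  Δ3: s7:1→0
  Δ4: s0:0→1
  Δ5: s4:0→1
  (5Δ to stable)
t=1 Δ0: s4=1 s6=0 clk=1 s0=1 s5=0 s1=0 s3=1 s7=0 s2=1
  Δ1: clk:1→0
  (1Δ to stable)
t=2 Δ0: s4=1 s6=0 clk=0 s0=1 s5=0 s1=0 s3=1 s7=0 s2=1
  Δ1: clk:0→1
  Δ2: s6:0→1, s3:1→0
  Δ3: s0:1→0, s1:0→1, s7:0→1, s2:1→0
  Δ4: s4:1→0, s0:0→1, s1:1→0, s7:1→0
  Δ5: s4:0→1, s0:1→0, s7:0→1
  Δ6: s4:1→0, s0:0→1
  Δ7: s4:0→1
  (7Δ to stable)
t=3 Δ0: s4=1 s6=1 clk=1 s0=1 s5=0 s1=0 s3=0 s7=1 s2=0
  Δ1: clk:1→0, s5:0→1
  Δ2: s4:1→0
  (2Δ to stable)
t=4 Δ0: s4=0 s6=1 clk=0 s0=1 s5=1 s1=0 s3=0 s7=1 s2=0
  Δ1: clk:0→1
  (1Δ to stable)
t=5 Δ0: s4=0 s6=1 clk=1 s0=1 s5=1 s1=0 s3=0 s7=1 s2=0
  Δ1: clk:1→0
  (1Δ to stable)

3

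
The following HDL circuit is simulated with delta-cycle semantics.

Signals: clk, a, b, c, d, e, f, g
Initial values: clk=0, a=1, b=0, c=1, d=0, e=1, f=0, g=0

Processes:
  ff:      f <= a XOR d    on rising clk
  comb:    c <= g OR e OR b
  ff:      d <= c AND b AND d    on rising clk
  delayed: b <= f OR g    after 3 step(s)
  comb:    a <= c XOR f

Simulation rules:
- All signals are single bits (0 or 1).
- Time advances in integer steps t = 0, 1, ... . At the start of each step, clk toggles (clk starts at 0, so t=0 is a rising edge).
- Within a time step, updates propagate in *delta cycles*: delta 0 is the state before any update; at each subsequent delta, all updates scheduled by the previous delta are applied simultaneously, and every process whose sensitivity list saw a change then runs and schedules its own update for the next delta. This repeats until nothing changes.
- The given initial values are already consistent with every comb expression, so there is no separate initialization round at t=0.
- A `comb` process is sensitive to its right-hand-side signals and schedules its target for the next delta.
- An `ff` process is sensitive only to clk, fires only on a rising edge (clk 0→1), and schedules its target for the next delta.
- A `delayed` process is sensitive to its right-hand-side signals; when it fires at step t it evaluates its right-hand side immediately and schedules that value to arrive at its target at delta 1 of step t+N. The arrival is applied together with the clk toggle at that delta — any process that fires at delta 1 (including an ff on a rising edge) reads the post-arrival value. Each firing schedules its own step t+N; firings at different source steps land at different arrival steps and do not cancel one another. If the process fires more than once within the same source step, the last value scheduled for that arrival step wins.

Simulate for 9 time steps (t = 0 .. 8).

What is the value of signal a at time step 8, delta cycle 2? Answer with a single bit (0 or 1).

1

[bits: e,clk,b,g,a,f,c,d]
t=0: Δ0=10001010 Δ1=11001010 Δ2=11001110 Δ3=11000110 | 3Δ
t=1: Δ0=11000110 Δ1=10000110 | 1Δ
t=2: Δ0=10000110 Δ1=11000110 Δ2=11000010 Δ3=11001010 | 3Δ
t=3: Δ0=11001010 Δ1=10101010 | 1Δ
t=4: Δ0=10101010 Δ1=11101010 Δ2=11101110 Δ3=11100110 | 3Δ
t=5: Δ0=11100110 Δ1=10000110 | 1Δ
t=6: Δ0=10000110 Δ1=11000110 Δ2=11000010 Δ3=11001010 | 3Δ
t=7: Δ0=11001010 Δ1=10101010 | 1Δ
t=8: Δ0=10101010 Δ1=11101010 Δ2=11101110 Δ3=11100110 | 3Δ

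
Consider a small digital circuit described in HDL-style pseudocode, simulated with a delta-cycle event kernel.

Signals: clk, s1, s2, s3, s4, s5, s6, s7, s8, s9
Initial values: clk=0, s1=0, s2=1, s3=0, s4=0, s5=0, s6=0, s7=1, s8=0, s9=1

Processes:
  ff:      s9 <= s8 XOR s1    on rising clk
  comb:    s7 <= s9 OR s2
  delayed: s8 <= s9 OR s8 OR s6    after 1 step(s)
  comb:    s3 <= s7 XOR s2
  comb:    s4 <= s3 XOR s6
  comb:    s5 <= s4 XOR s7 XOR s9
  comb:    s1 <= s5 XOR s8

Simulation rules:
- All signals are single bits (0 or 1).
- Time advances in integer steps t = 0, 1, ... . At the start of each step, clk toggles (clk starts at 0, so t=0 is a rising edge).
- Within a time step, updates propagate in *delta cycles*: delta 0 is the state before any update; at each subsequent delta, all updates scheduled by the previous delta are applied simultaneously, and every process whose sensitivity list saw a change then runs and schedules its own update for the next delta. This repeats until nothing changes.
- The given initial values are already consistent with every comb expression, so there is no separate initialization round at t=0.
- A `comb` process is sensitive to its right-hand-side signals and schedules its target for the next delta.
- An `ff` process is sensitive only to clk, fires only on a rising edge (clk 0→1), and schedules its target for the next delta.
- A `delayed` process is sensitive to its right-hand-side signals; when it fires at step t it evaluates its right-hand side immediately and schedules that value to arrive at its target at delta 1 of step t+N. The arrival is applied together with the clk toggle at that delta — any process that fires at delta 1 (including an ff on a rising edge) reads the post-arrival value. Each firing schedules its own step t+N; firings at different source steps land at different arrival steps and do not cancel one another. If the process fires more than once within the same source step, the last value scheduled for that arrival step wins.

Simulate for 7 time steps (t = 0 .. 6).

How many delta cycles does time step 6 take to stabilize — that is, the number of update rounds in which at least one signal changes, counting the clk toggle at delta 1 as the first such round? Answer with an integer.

4

t0.Δ0 s2=1 s6=0 s8=0 s4=0 clk=0 s1=0 s7=1 s3=0 s5=0 s9=1
t0.Δ1 s2=1 s6=0 s8=0 s4=0 clk=1 s1=0 s7=1 s3=0 s5=0 s9=1
t0.Δ2 s2=1 s6=0 s8=0 s4=0 clk=1 s1=0 s7=1 s3=0 s5=0 s9=0
t0.Δ3 s2=1 s6=0 s8=0 s4=0 clk=1 s1=0 s7=1 s3=0 s5=1 s9=0
t0.Δ4 s2=1 s6=0 s8=0 s4=0 clk=1 s1=1 s7=1 s3=0 s5=1 s9=0
t1.Δ0 s2=1 s6=0 s8=0 s4=0 clk=1 s1=1 s7=1 s3=0 s5=1 s9=0
t1.Δ1 s2=1 s6=0 s8=0 s4=0 clk=0 s1=1 s7=1 s3=0 s5=1 s9=0
t2.Δ0 s2=1 s6=0 s8=0 s4=0 clk=0 s1=1 s7=1 s3=0 s5=1 s9=0
t2.Δ1 s2=1 s6=0 s8=0 s4=0 clk=1 s1=1 s7=1 s3=0 s5=1 s9=0
t2.Δ2 s2=1 s6=0 s8=0 s4=0 clk=1 s1=1 s7=1 s3=0 s5=1 s9=1
t2.Δ3 s2=1 s6=0 s8=0 s4=0 clk=1 s1=1 s7=1 s3=0 s5=0 s9=1
t2.Δ4 s2=1 s6=0 s8=0 s4=0 clk=1 s1=0 s7=1 s3=0 s5=0 s9=1
t3.Δ0 s2=1 s6=0 s8=0 s4=0 clk=1 s1=0 s7=1 s3=0 s5=0 s9=1
t3.Δ1 s2=1 s6=0 s8=1 s4=0 clk=0 s1=0 s7=1 s3=0 s5=0 s9=1
t3.Δ2 s2=1 s6=0 s8=1 s4=0 clk=0 s1=1 s7=1 s3=0 s5=0 s9=1
t4.Δ0 s2=1 s6=0 s8=1 s4=0 clk=0 s1=1 s7=1 s3=0 s5=0 s9=1
t4.Δ1 s2=1 s6=0 s8=1 s4=0 clk=1 s1=1 s7=1 s3=0 s5=0 s9=1
t4.Δ2 s2=1 s6=0 s8=1 s4=0 clk=1 s1=1 s7=1 s3=0 s5=0 s9=0
t4.Δ3 s2=1 s6=0 s8=1 s4=0 clk=1 s1=1 s7=1 s3=0 s5=1 s9=0
t4.Δ4 s2=1 s6=0 s8=1 s4=0 clk=1 s1=0 s7=1 s3=0 s5=1 s9=0
t5.Δ0 s2=1 s6=0 s8=1 s4=0 clk=1 s1=0 s7=1 s3=0 s5=1 s9=0
t5.Δ1 s2=1 s6=0 s8=1 s4=0 clk=0 s1=0 s7=1 s3=0 s5=1 s9=0
t6.Δ0 s2=1 s6=0 s8=1 s4=0 clk=0 s1=0 s7=1 s3=0 s5=1 s9=0
t6.Δ1 s2=1 s6=0 s8=1 s4=0 clk=1 s1=0 s7=1 s3=0 s5=1 s9=0
t6.Δ2 s2=1 s6=0 s8=1 s4=0 clk=1 s1=0 s7=1 s3=0 s5=1 s9=1
t6.Δ3 s2=1 s6=0 s8=1 s4=0 clk=1 s1=0 s7=1 s3=0 s5=0 s9=1
t6.Δ4 s2=1 s6=0 s8=1 s4=0 clk=1 s1=1 s7=1 s3=0 s5=0 s9=1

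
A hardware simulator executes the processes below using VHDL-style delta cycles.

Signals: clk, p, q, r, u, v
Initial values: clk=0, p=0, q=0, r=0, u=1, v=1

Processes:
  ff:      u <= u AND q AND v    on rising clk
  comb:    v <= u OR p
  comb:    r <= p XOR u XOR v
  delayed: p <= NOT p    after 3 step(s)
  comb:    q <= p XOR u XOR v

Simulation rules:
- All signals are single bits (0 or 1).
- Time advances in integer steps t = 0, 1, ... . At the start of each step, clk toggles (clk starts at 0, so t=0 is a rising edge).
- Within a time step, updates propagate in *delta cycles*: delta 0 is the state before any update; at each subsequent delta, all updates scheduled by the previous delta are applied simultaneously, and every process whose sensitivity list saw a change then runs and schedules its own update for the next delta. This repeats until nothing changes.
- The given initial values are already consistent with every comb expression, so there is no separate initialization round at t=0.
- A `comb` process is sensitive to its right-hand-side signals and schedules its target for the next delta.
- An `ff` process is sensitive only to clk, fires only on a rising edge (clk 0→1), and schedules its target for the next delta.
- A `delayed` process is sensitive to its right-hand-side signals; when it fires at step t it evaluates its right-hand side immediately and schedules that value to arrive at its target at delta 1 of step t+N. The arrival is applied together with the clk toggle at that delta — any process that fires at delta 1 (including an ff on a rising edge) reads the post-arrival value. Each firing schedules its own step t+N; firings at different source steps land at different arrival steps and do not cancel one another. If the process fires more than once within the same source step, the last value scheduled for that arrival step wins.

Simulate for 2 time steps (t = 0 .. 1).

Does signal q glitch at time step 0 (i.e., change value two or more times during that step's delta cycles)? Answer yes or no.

t=0 Δ0: q=0 p=0 clk=0 r=0 u=1 v=1
  Δ1: clk:0→1
  Δ2: u:1→0
  Δ3: q:0→1, r:0→1, v:1→0
  Δ4: q:1→0, r:1→0
  (4Δ to stable)
t=1 Δ0: q=0 p=0 clk=1 r=0 u=0 v=0
  Δ1: clk:1→0
  (1Δ to stable)

yes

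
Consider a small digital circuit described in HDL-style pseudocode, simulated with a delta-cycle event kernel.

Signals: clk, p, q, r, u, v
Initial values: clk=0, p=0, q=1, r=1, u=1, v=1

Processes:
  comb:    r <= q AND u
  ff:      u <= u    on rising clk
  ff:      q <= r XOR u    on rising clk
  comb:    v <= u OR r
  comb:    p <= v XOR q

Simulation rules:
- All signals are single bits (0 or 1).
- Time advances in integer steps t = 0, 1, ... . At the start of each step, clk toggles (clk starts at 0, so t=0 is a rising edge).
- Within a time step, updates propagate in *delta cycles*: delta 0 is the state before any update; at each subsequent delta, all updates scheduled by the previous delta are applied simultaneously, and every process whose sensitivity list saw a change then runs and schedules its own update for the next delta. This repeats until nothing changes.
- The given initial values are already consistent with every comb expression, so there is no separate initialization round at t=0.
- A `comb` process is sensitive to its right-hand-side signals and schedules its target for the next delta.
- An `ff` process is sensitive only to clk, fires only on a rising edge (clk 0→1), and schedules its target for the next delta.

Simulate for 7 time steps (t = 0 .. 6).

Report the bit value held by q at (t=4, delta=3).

t0.Δ0 r=1 v=1 q=1 p=0 clk=0 u=1
t0.Δ1 r=1 v=1 q=1 p=0 clk=1 u=1
t0.Δ2 r=1 v=1 q=0 p=0 clk=1 u=1
t0.Δ3 r=0 v=1 q=0 p=1 clk=1 u=1
t1.Δ0 r=0 v=1 q=0 p=1 clk=1 u=1
t1.Δ1 r=0 v=1 q=0 p=1 clk=0 u=1
t2.Δ0 r=0 v=1 q=0 p=1 clk=0 u=1
t2.Δ1 r=0 v=1 q=0 p=1 clk=1 u=1
t2.Δ2 r=0 v=1 q=1 p=1 clk=1 u=1
t2.Δ3 r=1 v=1 q=1 p=0 clk=1 u=1
t3.Δ0 r=1 v=1 q=1 p=0 clk=1 u=1
t3.Δ1 r=1 v=1 q=1 p=0 clk=0 u=1
t4.Δ0 r=1 v=1 q=1 p=0 clk=0 u=1
t4.Δ1 r=1 v=1 q=1 p=0 clk=1 u=1
t4.Δ2 r=1 v=1 q=0 p=0 clk=1 u=1
t4.Δ3 r=0 v=1 q=0 p=1 clk=1 u=1
t5.Δ0 r=0 v=1 q=0 p=1 clk=1 u=1
t5.Δ1 r=0 v=1 q=0 p=1 clk=0 u=1
t6.Δ0 r=0 v=1 q=0 p=1 clk=0 u=1
t6.Δ1 r=0 v=1 q=0 p=1 clk=1 u=1
t6.Δ2 r=0 v=1 q=1 p=1 clk=1 u=1
t6.Δ3 r=1 v=1 q=1 p=0 clk=1 u=1

0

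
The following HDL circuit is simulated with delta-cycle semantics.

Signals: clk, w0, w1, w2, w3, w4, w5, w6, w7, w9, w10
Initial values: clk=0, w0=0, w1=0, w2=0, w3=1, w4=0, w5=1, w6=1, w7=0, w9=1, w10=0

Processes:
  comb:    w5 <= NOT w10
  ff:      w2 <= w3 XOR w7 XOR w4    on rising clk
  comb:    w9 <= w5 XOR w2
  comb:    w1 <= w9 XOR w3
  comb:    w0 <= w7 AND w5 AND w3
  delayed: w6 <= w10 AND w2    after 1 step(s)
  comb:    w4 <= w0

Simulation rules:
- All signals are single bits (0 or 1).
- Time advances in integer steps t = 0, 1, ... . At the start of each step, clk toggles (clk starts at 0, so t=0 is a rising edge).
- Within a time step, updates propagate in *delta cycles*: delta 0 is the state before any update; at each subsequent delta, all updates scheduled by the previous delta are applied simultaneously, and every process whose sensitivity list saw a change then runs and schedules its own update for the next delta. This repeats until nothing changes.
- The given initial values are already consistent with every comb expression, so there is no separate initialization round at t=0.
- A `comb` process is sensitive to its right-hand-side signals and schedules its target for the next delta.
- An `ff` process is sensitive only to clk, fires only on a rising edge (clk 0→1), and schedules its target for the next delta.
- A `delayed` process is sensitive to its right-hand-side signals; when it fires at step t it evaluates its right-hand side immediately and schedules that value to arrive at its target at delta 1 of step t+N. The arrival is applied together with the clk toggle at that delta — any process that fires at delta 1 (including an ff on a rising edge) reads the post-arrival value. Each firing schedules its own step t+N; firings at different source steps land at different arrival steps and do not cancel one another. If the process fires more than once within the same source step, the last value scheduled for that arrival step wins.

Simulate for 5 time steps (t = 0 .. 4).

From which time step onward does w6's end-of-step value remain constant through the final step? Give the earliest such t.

1

t=0 Δ0: w4=0 w7=0 w10=0 w1=0 w0=0 clk=0 w3=1 w2=0 w5=1 w9=1 w6=1
  Δ1: clk:0→1
  Δ2: w2:0→1
  Δ3: w9:1→0
  Δ4: w1:0→1
  (4Δ to stable)
t=1 Δ0: w4=0 w7=0 w10=0 w1=1 w0=0 clk=1 w3=1 w2=1 w5=1 w9=0 w6=1
  Δ1: clk:1→0, w6:1→0
  (1Δ to stable)
t=2 Δ0: w4=0 w7=0 w10=0 w1=1 w0=0 clk=0 w3=1 w2=1 w5=1 w9=0 w6=0
  Δ1: clk:0→1
  (1Δ to stable)
t=3 Δ0: w4=0 w7=0 w10=0 w1=1 w0=0 clk=1 w3=1 w2=1 w5=1 w9=0 w6=0
  Δ1: clk:1→0
  (1Δ to stable)
t=4 Δ0: w4=0 w7=0 w10=0 w1=1 w0=0 clk=0 w3=1 w2=1 w5=1 w9=0 w6=0
  Δ1: clk:0→1
  (1Δ to stable)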